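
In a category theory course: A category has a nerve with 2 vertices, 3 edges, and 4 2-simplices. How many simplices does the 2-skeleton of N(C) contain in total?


The 2-skeleton of the nerve N(C) consists of simplices in dimensions 0, 1, 2:
  |N(C)_0| = 2 (objects)
  |N(C)_1| = 3 (morphisms)
  |N(C)_2| = 4 (composable pairs)
Total = 2 + 3 + 4 = 9

9


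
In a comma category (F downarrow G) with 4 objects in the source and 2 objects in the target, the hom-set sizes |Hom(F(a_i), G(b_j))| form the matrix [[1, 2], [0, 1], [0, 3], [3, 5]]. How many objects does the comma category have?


Objects of (F downarrow G) are triples (a, b, h: F(a)->G(b)).
The count equals the sum of all entries in the hom-matrix.
sum(row 0) = 3
sum(row 1) = 1
sum(row 2) = 3
sum(row 3) = 8
Grand total = 15

15


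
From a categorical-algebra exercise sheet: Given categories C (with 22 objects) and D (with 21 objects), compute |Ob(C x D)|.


The product category C x D has objects that are pairs (c, d).
Number of pairs = |Ob(C)| * |Ob(D)| = 22 * 21 = 462

462


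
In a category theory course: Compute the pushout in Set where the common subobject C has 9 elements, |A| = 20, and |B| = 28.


The pushout A +_C B identifies the images of C in A and B.
|A +_C B| = |A| + |B| - |C| (for injections).
= 20 + 28 - 9 = 39

39


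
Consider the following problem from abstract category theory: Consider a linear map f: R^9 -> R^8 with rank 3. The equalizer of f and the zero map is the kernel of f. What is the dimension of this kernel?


The equalizer of f and the zero map is ker(f).
By the rank-nullity theorem: dim(ker(f)) = dim(domain) - rank(f).
dim(ker(f)) = 9 - 3 = 6

6


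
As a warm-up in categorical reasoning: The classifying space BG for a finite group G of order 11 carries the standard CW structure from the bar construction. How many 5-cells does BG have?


In the bar-construction CW model of BG, the n-cells are indexed by
n-tuples [g_1|...|g_n] of non-identity elements of G (degenerate
simplices with some g_i = e do not contribute cells), so there are
(|G| - 1)^n n-cells.
For dim = 5 with |G| = 11:
cells = (11 - 1)^5 = 10^5 = 100000

100000


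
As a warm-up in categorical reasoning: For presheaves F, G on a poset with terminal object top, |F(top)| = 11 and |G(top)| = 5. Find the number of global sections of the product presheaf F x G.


Global sections of a presheaf on a poset with terminal top satisfy
Gamma(H) ~ H(top). Presheaves admit pointwise products, so
(F x G)(top) = F(top) x G(top) (Cartesian product).
|Gamma(F x G)| = |F(top)| * |G(top)| = 11 * 5 = 55.

55


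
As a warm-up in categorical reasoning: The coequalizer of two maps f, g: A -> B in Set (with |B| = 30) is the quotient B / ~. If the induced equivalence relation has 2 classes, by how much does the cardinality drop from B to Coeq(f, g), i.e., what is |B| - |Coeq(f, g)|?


The coequalizer Coeq(f, g) = B / ~ has one element per equivalence class.
|B| = 30, |Coeq(f, g)| = 2.
|B| - |Coeq(f, g)| = 30 - 2 = 28.

28


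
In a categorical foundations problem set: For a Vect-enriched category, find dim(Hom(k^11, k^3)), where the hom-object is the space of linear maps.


In Vect-enriched categories, Hom(k^n, k^m) is the space of m x n matrices.
dim(Hom(k^11, k^3)) = 3 * 11 = 33

33


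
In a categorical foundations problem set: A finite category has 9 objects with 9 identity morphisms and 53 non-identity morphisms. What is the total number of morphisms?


Each object has an identity morphism, giving 9 identities.
Adding the 53 non-identity morphisms:
Total = 9 + 53 = 62

62


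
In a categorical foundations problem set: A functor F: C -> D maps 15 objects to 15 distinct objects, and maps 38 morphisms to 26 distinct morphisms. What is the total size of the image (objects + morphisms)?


The image of F consists of distinct objects and distinct morphisms.
|Im(F)| on objects = 15
|Im(F)| on morphisms = 26
Total image cardinality = 15 + 26 = 41

41


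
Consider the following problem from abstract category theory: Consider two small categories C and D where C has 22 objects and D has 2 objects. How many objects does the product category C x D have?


The product category C x D has objects that are pairs (c, d).
Number of pairs = |Ob(C)| * |Ob(D)| = 22 * 2 = 44

44


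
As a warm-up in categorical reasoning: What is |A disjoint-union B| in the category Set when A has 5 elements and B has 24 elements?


In Set, the coproduct A + B is the disjoint union.
|A + B| = |A| + |B| = 5 + 24 = 29

29


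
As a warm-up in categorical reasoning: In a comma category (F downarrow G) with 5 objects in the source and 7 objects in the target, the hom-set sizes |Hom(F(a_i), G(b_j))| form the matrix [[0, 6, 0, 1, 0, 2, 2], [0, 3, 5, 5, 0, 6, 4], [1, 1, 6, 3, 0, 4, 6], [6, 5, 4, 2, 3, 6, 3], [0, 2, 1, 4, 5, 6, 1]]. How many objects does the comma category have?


Objects of (F downarrow G) are triples (a, b, h: F(a)->G(b)).
The count equals the sum of all entries in the hom-matrix.
sum(row 0) = 11
sum(row 1) = 23
sum(row 2) = 21
sum(row 3) = 29
sum(row 4) = 19
Grand total = 103

103


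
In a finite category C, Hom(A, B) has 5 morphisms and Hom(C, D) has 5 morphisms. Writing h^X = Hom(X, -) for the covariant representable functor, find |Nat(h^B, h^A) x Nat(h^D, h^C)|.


By the Yoneda lemma, Nat(h^B, h^A) is isomorphic to Hom(A, B),
so |Nat(h^B, h^A)| = |Hom(A, B)| and |Nat(h^D, h^C)| = |Hom(C, D)|.
|Hom(A, B)| = 5, |Hom(C, D)| = 5.
|Nat(h^B, h^A) x Nat(h^D, h^C)| = 5 * 5 = 25

25


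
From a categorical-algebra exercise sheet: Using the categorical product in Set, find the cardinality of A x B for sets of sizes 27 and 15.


In Set, the product A x B is the Cartesian product.
By the universal property, |A x B| = |A| * |B|.
|A x B| = 27 * 15 = 405

405


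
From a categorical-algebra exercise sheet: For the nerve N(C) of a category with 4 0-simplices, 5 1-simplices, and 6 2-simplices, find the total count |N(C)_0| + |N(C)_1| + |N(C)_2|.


The 2-skeleton of the nerve N(C) consists of simplices in dimensions 0, 1, 2:
  |N(C)_0| = 4 (objects)
  |N(C)_1| = 5 (morphisms)
  |N(C)_2| = 6 (composable pairs)
Total = 4 + 5 + 6 = 15

15


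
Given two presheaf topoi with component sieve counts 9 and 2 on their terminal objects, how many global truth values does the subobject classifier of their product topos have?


In a product of presheaf topoi E_1 x E_2, the subobject classifier
is Omega = Omega_1 x Omega_2 (componentwise), so
|Omega(top)| = |Omega_1(top_1)| * |Omega_2(top_2)|.
= 9 * 2 = 18.

18


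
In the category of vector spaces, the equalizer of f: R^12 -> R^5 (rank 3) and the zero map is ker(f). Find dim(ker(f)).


The equalizer of f and the zero map is ker(f).
By the rank-nullity theorem: dim(ker(f)) = dim(domain) - rank(f).
dim(ker(f)) = 12 - 3 = 9

9


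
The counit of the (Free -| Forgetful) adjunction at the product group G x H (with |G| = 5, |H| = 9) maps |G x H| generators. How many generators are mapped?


The counit epsilon_K: F(U(K)) -> K of the Free-Forgetful adjunction
maps |K| generators of F(U(K)) into K. For K = G x H (the product group),
|G x H| = |G| * |H|.
Total generators mapped = 5 * 9 = 45.

45


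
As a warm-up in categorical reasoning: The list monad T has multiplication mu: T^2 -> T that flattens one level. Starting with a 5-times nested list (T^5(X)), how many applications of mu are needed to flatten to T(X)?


Each application of mu: T^2 -> T removes one layer of nesting.
Starting at depth 5 (i.e., T^5(X)), we need to reach T(X).
Number of mu applications = 5 - 1 = 4

4


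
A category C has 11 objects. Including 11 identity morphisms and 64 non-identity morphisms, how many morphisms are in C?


Each object has an identity morphism, giving 11 identities.
Adding the 64 non-identity morphisms:
Total = 11 + 64 = 75

75


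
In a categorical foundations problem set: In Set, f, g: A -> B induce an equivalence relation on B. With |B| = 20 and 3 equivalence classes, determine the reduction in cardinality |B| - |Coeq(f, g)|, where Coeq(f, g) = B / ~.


The coequalizer Coeq(f, g) = B / ~ has one element per equivalence class.
|B| = 20, |Coeq(f, g)| = 3.
|B| - |Coeq(f, g)| = 20 - 3 = 17.

17


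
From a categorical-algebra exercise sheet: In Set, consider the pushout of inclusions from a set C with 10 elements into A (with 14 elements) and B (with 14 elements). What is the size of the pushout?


The pushout A +_C B identifies the images of C in A and B.
|A +_C B| = |A| + |B| - |C| (for injections).
= 14 + 14 - 10 = 18

18


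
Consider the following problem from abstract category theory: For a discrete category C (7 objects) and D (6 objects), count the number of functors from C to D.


A functor from a discrete category C to D is determined by
where each object maps. Each of the 7 objects of C can map
to any of the 6 objects of D independently.
Number of functors = 6^7 = 279936

279936


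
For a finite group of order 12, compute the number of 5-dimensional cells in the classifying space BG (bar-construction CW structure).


In the bar-construction CW model of BG, the n-cells are indexed by
n-tuples [g_1|...|g_n] of non-identity elements of G (degenerate
simplices with some g_i = e do not contribute cells), so there are
(|G| - 1)^n n-cells.
For dim = 5 with |G| = 12:
cells = (12 - 1)^5 = 11^5 = 161051

161051


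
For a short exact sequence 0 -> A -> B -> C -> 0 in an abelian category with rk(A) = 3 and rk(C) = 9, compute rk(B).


For a short exact sequence 0 -> A -> B -> C -> 0,
rank is additive: rank(B) = rank(A) + rank(C).
rank(B) = 3 + 9 = 12

12


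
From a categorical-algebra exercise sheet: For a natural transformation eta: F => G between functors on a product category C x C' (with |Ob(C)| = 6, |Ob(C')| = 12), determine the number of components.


A natural transformation eta: F => G assigns one component morphism per
object of the domain category.
The domain is the product category C x C', so
|Ob(C x C')| = |Ob(C)| * |Ob(C')| = 6 * 12 = 72.
Therefore eta has 72 component morphisms.

72


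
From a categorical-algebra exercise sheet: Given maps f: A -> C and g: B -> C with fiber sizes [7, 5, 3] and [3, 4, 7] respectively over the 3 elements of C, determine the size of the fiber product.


The pullback A x_C B consists of pairs (a, b) with f(a) = g(b).
For each element c in C, the fiber product has |f^-1(c)| * |g^-1(c)| elements.
Summing over C: 7 * 3 + 5 * 4 + 3 * 7
= 21 + 20 + 21 = 62

62


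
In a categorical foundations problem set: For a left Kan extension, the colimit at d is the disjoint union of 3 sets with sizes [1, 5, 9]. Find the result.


Pointwise, the left Kan extension (Lan_F H)(d) is the colimit, indexed
by the comma category (F downarrow d), of H composed with the
projection (F downarrow d) -> C. Here that colimit is given
as a coproduct (disjoint union) of sets, so its cardinality is the
sum of the sizes of the summands.
Coproduct of sets with sizes: 1 + 5 + 9
= 15

15


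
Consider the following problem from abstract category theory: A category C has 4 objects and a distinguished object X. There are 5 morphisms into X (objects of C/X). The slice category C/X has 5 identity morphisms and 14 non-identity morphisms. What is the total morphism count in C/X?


In the slice category C/X, objects are morphisms to X.
Identity morphisms: 5 (one per object of C/X).
Non-identity morphisms: 14.
Total = 5 + 14 = 19

19


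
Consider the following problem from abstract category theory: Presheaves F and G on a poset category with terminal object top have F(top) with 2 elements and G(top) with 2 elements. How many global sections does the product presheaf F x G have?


Global sections of a presheaf on a poset with terminal top satisfy
Gamma(H) ~ H(top). Presheaves admit pointwise products, so
(F x G)(top) = F(top) x G(top) (Cartesian product).
|Gamma(F x G)| = |F(top)| * |G(top)| = 2 * 2 = 4.

4


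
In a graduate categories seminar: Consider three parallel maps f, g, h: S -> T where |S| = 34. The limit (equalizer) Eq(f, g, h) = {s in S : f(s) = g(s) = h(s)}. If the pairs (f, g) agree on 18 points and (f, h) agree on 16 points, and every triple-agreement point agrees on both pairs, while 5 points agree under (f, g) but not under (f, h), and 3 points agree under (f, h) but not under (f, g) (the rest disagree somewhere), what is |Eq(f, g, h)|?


Eq(f, g, h) is the triple-agreement set: points in S where all three
maps take the same value. Using inclusion-exclusion on the pairwise data:
Pair (f, g) agrees on 18 points; pair (f, h) on 16 points.
Points agreeing under (f, g) but not (f, h) = 5; under (f, h) but not (f, g) = 3.
Triple-agreement = agreement-in-(f, g) minus points that agree under (f, g) but not (f, h):
|Eq(f, g, h)| = 18 - 5 = 13
(cross-check via (f, h): 16 - 3 = 13.)

13


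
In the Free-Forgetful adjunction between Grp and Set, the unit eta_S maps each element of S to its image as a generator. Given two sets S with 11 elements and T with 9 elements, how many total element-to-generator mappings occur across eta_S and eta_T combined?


The unit eta_X: X -> U(F(X)) of the Free-Forgetful adjunction
maps each element of X to a generator of F(X). For X = S + T (disjoint
union in Set), |S + T| = |S| + |T|.
Total mappings = 11 + 9 = 20.

20


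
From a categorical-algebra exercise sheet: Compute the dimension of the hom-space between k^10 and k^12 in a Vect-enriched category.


In Vect-enriched categories, Hom(k^n, k^m) is the space of m x n matrices.
dim(Hom(k^10, k^12)) = 12 * 10 = 120

120


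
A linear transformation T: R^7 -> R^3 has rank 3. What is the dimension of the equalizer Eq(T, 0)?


The equalizer of f and the zero map is ker(f).
By the rank-nullity theorem: dim(ker(f)) = dim(domain) - rank(f).
dim(ker(f)) = 7 - 3 = 4

4


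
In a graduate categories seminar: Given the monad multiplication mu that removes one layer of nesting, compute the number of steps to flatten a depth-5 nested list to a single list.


Each application of mu: T^2 -> T removes one layer of nesting.
Starting at depth 5 (i.e., T^5(X)), we need to reach T(X).
Number of mu applications = 5 - 1 = 4

4


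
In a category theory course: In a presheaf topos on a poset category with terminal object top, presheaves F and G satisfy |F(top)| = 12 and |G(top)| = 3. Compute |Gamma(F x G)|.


Global sections of a presheaf on a poset with terminal top satisfy
Gamma(H) ~ H(top). Presheaves admit pointwise products, so
(F x G)(top) = F(top) x G(top) (Cartesian product).
|Gamma(F x G)| = |F(top)| * |G(top)| = 12 * 3 = 36.

36


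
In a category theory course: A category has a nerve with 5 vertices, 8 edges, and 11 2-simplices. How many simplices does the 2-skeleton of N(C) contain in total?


The 2-skeleton of the nerve N(C) consists of simplices in dimensions 0, 1, 2:
  |N(C)_0| = 5 (objects)
  |N(C)_1| = 8 (morphisms)
  |N(C)_2| = 11 (composable pairs)
Total = 5 + 8 + 11 = 24

24


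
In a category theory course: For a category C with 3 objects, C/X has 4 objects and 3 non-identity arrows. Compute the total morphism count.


In the slice category C/X, objects are morphisms to X.
Identity morphisms: 4 (one per object of C/X).
Non-identity morphisms: 3.
Total = 4 + 3 = 7

7


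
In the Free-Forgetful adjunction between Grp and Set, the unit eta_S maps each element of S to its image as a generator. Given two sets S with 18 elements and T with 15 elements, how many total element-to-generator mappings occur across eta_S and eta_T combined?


The unit eta_X: X -> U(F(X)) of the Free-Forgetful adjunction
maps each element of X to a generator of F(X). For X = S + T (disjoint
union in Set), |S + T| = |S| + |T|.
Total mappings = 18 + 15 = 33.

33


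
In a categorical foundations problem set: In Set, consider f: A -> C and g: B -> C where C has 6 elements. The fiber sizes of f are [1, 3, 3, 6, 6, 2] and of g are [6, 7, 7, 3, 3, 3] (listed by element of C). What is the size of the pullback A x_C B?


The pullback A x_C B consists of pairs (a, b) with f(a) = g(b).
For each element c in C, the fiber product has |f^-1(c)| * |g^-1(c)| elements.
Summing over C: 1 * 6 + 3 * 7 + 3 * 7 + 6 * 3 + 6 * 3 + 2 * 3
= 6 + 21 + 21 + 18 + 18 + 6 = 90

90


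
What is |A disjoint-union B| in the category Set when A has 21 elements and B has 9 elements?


In Set, the coproduct A + B is the disjoint union.
|A + B| = |A| + |B| = 21 + 9 = 30

30


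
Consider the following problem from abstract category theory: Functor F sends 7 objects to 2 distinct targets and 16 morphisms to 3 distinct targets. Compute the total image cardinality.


The image of F consists of distinct objects and distinct morphisms.
|Im(F)| on objects = 2
|Im(F)| on morphisms = 3
Total image cardinality = 2 + 3 = 5

5


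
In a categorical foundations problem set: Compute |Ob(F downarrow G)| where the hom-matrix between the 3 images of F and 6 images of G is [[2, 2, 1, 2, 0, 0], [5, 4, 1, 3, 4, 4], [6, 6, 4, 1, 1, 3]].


Objects of (F downarrow G) are triples (a, b, h: F(a)->G(b)).
The count equals the sum of all entries in the hom-matrix.
sum(row 0) = 7
sum(row 1) = 21
sum(row 2) = 21
Grand total = 49

49


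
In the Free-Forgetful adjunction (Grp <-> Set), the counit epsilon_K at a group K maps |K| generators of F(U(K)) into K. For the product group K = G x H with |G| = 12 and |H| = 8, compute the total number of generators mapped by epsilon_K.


The counit epsilon_K: F(U(K)) -> K of the Free-Forgetful adjunction
maps |K| generators of F(U(K)) into K. For K = G x H (the product group),
|G x H| = |G| * |H|.
Total generators mapped = 12 * 8 = 96.

96


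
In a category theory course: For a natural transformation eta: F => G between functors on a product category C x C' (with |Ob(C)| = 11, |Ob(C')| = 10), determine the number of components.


A natural transformation eta: F => G assigns one component morphism per
object of the domain category.
The domain is the product category C x C', so
|Ob(C x C')| = |Ob(C)| * |Ob(C')| = 11 * 10 = 110.
Therefore eta has 110 component morphisms.

110


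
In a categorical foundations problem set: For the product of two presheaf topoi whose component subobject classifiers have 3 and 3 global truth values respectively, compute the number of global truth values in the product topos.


In a product of presheaf topoi E_1 x E_2, the subobject classifier
is Omega = Omega_1 x Omega_2 (componentwise), so
|Omega(top)| = |Omega_1(top_1)| * |Omega_2(top_2)|.
= 3 * 3 = 9.

9


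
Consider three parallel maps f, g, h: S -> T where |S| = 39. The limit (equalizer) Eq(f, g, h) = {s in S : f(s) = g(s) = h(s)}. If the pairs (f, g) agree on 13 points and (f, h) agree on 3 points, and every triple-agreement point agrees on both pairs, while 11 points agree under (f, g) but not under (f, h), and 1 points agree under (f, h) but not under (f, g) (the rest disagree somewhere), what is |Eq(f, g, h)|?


Eq(f, g, h) is the triple-agreement set: points in S where all three
maps take the same value. Using inclusion-exclusion on the pairwise data:
Pair (f, g) agrees on 13 points; pair (f, h) on 3 points.
Points agreeing under (f, g) but not (f, h) = 11; under (f, h) but not (f, g) = 1.
Triple-agreement = agreement-in-(f, g) minus points that agree under (f, g) but not (f, h):
|Eq(f, g, h)| = 13 - 11 = 2
(cross-check via (f, h): 3 - 1 = 2.)

2


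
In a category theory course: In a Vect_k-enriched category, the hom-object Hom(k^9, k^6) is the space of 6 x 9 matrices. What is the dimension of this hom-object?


In Vect-enriched categories, Hom(k^n, k^m) is the space of m x n matrices.
dim(Hom(k^9, k^6)) = 6 * 9 = 54

54


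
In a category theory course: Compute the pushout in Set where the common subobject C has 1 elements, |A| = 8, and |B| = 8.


The pushout A +_C B identifies the images of C in A and B.
|A +_C B| = |A| + |B| - |C| (for injections).
= 8 + 8 - 1 = 15

15


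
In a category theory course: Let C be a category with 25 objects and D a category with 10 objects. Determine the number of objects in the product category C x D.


The product category C x D has objects that are pairs (c, d).
Number of pairs = |Ob(C)| * |Ob(D)| = 25 * 10 = 250

250


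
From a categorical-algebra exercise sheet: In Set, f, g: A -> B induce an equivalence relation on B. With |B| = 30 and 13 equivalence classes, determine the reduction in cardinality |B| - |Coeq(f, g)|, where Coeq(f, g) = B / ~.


The coequalizer Coeq(f, g) = B / ~ has one element per equivalence class.
|B| = 30, |Coeq(f, g)| = 13.
|B| - |Coeq(f, g)| = 30 - 13 = 17.

17


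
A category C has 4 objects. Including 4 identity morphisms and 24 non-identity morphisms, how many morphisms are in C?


Each object has an identity morphism, giving 4 identities.
Adding the 24 non-identity morphisms:
Total = 4 + 24 = 28

28


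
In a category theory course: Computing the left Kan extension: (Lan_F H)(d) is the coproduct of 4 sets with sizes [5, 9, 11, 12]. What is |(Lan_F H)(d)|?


Pointwise, the left Kan extension (Lan_F H)(d) is the colimit, indexed
by the comma category (F downarrow d), of H composed with the
projection (F downarrow d) -> C. Here that colimit is given
as a coproduct (disjoint union) of sets, so its cardinality is the
sum of the sizes of the summands.
Coproduct of sets with sizes: 5 + 9 + 11 + 12
= 37

37


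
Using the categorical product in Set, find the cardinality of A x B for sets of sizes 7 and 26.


In Set, the product A x B is the Cartesian product.
By the universal property, |A x B| = |A| * |B|.
|A x B| = 7 * 26 = 182

182


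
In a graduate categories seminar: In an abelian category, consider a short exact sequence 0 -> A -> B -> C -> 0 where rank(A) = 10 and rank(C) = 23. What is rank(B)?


For a short exact sequence 0 -> A -> B -> C -> 0,
rank is additive: rank(B) = rank(A) + rank(C).
rank(B) = 10 + 23 = 33

33


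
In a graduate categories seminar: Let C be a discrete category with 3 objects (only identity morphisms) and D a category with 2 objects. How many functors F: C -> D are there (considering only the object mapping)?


A functor from a discrete category C to D is determined by
where each object maps. Each of the 3 objects of C can map
to any of the 2 objects of D independently.
Number of functors = 2^3 = 8

8


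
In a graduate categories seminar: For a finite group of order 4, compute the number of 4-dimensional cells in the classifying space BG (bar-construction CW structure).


In the bar-construction CW model of BG, the n-cells are indexed by
n-tuples [g_1|...|g_n] of non-identity elements of G (degenerate
simplices with some g_i = e do not contribute cells), so there are
(|G| - 1)^n n-cells.
For dim = 4 with |G| = 4:
cells = (4 - 1)^4 = 3^4 = 81

81


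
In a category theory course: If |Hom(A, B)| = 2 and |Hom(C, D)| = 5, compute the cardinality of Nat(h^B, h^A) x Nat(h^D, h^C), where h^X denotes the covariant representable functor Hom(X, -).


By the Yoneda lemma, Nat(h^B, h^A) is isomorphic to Hom(A, B),
so |Nat(h^B, h^A)| = |Hom(A, B)| and |Nat(h^D, h^C)| = |Hom(C, D)|.
|Hom(A, B)| = 2, |Hom(C, D)| = 5.
|Nat(h^B, h^A) x Nat(h^D, h^C)| = 2 * 5 = 10

10


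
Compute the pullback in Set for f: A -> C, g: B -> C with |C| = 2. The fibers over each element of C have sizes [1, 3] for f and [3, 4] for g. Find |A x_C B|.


The pullback A x_C B consists of pairs (a, b) with f(a) = g(b).
For each element c in C, the fiber product has |f^-1(c)| * |g^-1(c)| elements.
Summing over C: 1 * 3 + 3 * 4
= 3 + 12 = 15

15


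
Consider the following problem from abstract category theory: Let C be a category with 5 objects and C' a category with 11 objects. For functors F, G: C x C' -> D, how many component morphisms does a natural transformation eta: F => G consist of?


A natural transformation eta: F => G assigns one component morphism per
object of the domain category.
The domain is the product category C x C', so
|Ob(C x C')| = |Ob(C)| * |Ob(C')| = 5 * 11 = 55.
Therefore eta has 55 component morphisms.

55


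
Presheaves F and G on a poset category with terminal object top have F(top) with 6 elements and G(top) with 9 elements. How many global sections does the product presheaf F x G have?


Global sections of a presheaf on a poset with terminal top satisfy
Gamma(H) ~ H(top). Presheaves admit pointwise products, so
(F x G)(top) = F(top) x G(top) (Cartesian product).
|Gamma(F x G)| = |F(top)| * |G(top)| = 6 * 9 = 54.

54


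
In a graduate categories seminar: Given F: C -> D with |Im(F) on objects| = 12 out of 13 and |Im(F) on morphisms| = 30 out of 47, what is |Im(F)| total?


The image of F consists of distinct objects and distinct morphisms.
|Im(F)| on objects = 12
|Im(F)| on morphisms = 30
Total image cardinality = 12 + 30 = 42

42


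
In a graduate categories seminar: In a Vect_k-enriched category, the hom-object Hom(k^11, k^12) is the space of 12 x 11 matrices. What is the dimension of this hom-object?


In Vect-enriched categories, Hom(k^n, k^m) is the space of m x n matrices.
dim(Hom(k^11, k^12)) = 12 * 11 = 132

132


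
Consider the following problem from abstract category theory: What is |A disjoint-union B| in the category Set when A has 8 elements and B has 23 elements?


In Set, the coproduct A + B is the disjoint union.
|A + B| = |A| + |B| = 8 + 23 = 31

31


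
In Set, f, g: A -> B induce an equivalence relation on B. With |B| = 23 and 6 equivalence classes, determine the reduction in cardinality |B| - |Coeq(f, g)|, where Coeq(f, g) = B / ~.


The coequalizer Coeq(f, g) = B / ~ has one element per equivalence class.
|B| = 23, |Coeq(f, g)| = 6.
|B| - |Coeq(f, g)| = 23 - 6 = 17.

17


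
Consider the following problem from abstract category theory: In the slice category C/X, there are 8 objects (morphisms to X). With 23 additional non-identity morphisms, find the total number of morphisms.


In the slice category C/X, objects are morphisms to X.
Identity morphisms: 8 (one per object of C/X).
Non-identity morphisms: 23.
Total = 8 + 23 = 31

31


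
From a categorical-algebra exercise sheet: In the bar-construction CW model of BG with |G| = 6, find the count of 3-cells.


In the bar-construction CW model of BG, the n-cells are indexed by
n-tuples [g_1|...|g_n] of non-identity elements of G (degenerate
simplices with some g_i = e do not contribute cells), so there are
(|G| - 1)^n n-cells.
For dim = 3 with |G| = 6:
cells = (6 - 1)^3 = 5^3 = 125

125


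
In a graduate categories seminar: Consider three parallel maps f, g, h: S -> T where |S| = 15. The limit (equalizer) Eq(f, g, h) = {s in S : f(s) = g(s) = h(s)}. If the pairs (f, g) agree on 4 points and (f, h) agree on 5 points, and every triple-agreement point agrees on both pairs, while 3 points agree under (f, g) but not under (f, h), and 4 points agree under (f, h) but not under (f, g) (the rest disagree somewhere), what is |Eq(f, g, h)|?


Eq(f, g, h) is the triple-agreement set: points in S where all three
maps take the same value. Using inclusion-exclusion on the pairwise data:
Pair (f, g) agrees on 4 points; pair (f, h) on 5 points.
Points agreeing under (f, g) but not (f, h) = 3; under (f, h) but not (f, g) = 4.
Triple-agreement = agreement-in-(f, g) minus points that agree under (f, g) but not (f, h):
|Eq(f, g, h)| = 4 - 3 = 1
(cross-check via (f, h): 5 - 4 = 1.)

1


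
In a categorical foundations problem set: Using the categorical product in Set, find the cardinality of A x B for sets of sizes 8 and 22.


In Set, the product A x B is the Cartesian product.
By the universal property, |A x B| = |A| * |B|.
|A x B| = 8 * 22 = 176

176


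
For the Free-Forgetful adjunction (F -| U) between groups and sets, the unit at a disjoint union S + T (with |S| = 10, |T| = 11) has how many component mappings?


The unit eta_X: X -> U(F(X)) of the Free-Forgetful adjunction
maps each element of X to a generator of F(X). For X = S + T (disjoint
union in Set), |S + T| = |S| + |T|.
Total mappings = 10 + 11 = 21.

21


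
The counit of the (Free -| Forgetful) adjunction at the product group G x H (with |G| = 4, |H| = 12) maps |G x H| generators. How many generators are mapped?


The counit epsilon_K: F(U(K)) -> K of the Free-Forgetful adjunction
maps |K| generators of F(U(K)) into K. For K = G x H (the product group),
|G x H| = |G| * |H|.
Total generators mapped = 4 * 12 = 48.

48


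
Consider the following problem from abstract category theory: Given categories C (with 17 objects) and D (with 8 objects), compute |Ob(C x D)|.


The product category C x D has objects that are pairs (c, d).
Number of pairs = |Ob(C)| * |Ob(D)| = 17 * 8 = 136

136


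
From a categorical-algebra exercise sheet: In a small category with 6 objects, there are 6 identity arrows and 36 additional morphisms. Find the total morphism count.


Each object has an identity morphism, giving 6 identities.
Adding the 36 non-identity morphisms:
Total = 6 + 36 = 42

42


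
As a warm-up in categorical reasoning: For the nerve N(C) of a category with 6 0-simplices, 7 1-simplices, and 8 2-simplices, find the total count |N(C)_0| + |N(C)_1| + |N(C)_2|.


The 2-skeleton of the nerve N(C) consists of simplices in dimensions 0, 1, 2:
  |N(C)_0| = 6 (objects)
  |N(C)_1| = 7 (morphisms)
  |N(C)_2| = 8 (composable pairs)
Total = 6 + 7 + 8 = 21

21


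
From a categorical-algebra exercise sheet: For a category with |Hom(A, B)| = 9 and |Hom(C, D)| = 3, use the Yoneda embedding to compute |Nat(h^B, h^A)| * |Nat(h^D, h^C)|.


By the Yoneda lemma, Nat(h^B, h^A) is isomorphic to Hom(A, B),
so |Nat(h^B, h^A)| = |Hom(A, B)| and |Nat(h^D, h^C)| = |Hom(C, D)|.
|Hom(A, B)| = 9, |Hom(C, D)| = 3.
|Nat(h^B, h^A) x Nat(h^D, h^C)| = 9 * 3 = 27

27


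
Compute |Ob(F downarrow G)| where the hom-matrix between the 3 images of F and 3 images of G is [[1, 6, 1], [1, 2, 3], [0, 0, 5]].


Objects of (F downarrow G) are triples (a, b, h: F(a)->G(b)).
The count equals the sum of all entries in the hom-matrix.
sum(row 0) = 8
sum(row 1) = 6
sum(row 2) = 5
Grand total = 19

19


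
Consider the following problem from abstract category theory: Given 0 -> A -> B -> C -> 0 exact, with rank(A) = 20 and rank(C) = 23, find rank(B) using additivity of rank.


For a short exact sequence 0 -> A -> B -> C -> 0,
rank is additive: rank(B) = rank(A) + rank(C).
rank(B) = 20 + 23 = 43

43


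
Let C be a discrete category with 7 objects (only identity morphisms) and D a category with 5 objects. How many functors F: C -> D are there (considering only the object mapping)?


A functor from a discrete category C to D is determined by
where each object maps. Each of the 7 objects of C can map
to any of the 5 objects of D independently.
Number of functors = 5^7 = 78125

78125


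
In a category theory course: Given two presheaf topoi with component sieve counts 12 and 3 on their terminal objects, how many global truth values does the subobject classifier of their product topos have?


In a product of presheaf topoi E_1 x E_2, the subobject classifier
is Omega = Omega_1 x Omega_2 (componentwise), so
|Omega(top)| = |Omega_1(top_1)| * |Omega_2(top_2)|.
= 12 * 3 = 36.

36


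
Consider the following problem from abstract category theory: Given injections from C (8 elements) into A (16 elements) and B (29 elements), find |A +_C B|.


The pushout A +_C B identifies the images of C in A and B.
|A +_C B| = |A| + |B| - |C| (for injections).
= 16 + 29 - 8 = 37

37


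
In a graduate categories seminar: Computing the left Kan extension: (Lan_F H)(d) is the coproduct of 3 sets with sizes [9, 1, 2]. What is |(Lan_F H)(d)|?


Pointwise, the left Kan extension (Lan_F H)(d) is the colimit, indexed
by the comma category (F downarrow d), of H composed with the
projection (F downarrow d) -> C. Here that colimit is given
as a coproduct (disjoint union) of sets, so its cardinality is the
sum of the sizes of the summands.
Coproduct of sets with sizes: 9 + 1 + 2
= 12

12


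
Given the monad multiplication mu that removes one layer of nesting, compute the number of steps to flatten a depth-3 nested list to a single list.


Each application of mu: T^2 -> T removes one layer of nesting.
Starting at depth 3 (i.e., T^3(X)), we need to reach T(X).
Number of mu applications = 3 - 1 = 2

2


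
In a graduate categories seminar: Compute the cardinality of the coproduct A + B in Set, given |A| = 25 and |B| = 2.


In Set, the coproduct A + B is the disjoint union.
|A + B| = |A| + |B| = 25 + 2 = 27

27


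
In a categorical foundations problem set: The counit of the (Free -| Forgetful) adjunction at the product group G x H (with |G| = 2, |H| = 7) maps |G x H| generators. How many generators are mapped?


The counit epsilon_K: F(U(K)) -> K of the Free-Forgetful adjunction
maps |K| generators of F(U(K)) into K. For K = G x H (the product group),
|G x H| = |G| * |H|.
Total generators mapped = 2 * 7 = 14.

14


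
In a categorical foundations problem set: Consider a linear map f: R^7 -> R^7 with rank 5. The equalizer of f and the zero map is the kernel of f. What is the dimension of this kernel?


The equalizer of f and the zero map is ker(f).
By the rank-nullity theorem: dim(ker(f)) = dim(domain) - rank(f).
dim(ker(f)) = 7 - 5 = 2

2


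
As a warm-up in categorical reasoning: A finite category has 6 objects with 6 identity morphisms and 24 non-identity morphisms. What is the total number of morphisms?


Each object has an identity morphism, giving 6 identities.
Adding the 24 non-identity morphisms:
Total = 6 + 24 = 30

30


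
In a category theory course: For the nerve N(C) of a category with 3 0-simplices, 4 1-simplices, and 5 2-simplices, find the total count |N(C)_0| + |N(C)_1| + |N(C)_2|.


The 2-skeleton of the nerve N(C) consists of simplices in dimensions 0, 1, 2:
  |N(C)_0| = 3 (objects)
  |N(C)_1| = 4 (morphisms)
  |N(C)_2| = 5 (composable pairs)
Total = 3 + 4 + 5 = 12

12


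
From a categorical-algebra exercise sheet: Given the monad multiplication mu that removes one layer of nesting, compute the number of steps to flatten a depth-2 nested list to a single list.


Each application of mu: T^2 -> T removes one layer of nesting.
Starting at depth 2 (i.e., T^2(X)), we need to reach T(X).
Number of mu applications = 2 - 1 = 1

1


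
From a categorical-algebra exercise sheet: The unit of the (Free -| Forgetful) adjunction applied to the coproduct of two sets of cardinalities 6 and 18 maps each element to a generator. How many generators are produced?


The unit eta_X: X -> U(F(X)) of the Free-Forgetful adjunction
maps each element of X to a generator of F(X). For X = S + T (disjoint
union in Set), |S + T| = |S| + |T|.
Total mappings = 6 + 18 = 24.

24


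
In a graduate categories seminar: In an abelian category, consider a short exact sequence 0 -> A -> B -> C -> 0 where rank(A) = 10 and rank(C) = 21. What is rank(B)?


For a short exact sequence 0 -> A -> B -> C -> 0,
rank is additive: rank(B) = rank(A) + rank(C).
rank(B) = 10 + 21 = 31

31


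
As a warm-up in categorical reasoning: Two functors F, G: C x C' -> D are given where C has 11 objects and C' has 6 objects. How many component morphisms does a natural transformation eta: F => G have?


A natural transformation eta: F => G assigns one component morphism per
object of the domain category.
The domain is the product category C x C', so
|Ob(C x C')| = |Ob(C)| * |Ob(C')| = 11 * 6 = 66.
Therefore eta has 66 component morphisms.

66


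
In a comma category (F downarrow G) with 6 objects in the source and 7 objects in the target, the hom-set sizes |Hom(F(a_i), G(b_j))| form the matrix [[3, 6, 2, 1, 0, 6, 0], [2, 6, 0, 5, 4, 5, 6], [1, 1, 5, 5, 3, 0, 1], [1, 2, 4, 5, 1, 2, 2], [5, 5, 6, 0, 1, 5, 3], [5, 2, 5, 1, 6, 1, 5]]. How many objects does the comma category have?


Objects of (F downarrow G) are triples (a, b, h: F(a)->G(b)).
The count equals the sum of all entries in the hom-matrix.
sum(row 0) = 18
sum(row 1) = 28
sum(row 2) = 16
sum(row 3) = 17
sum(row 4) = 25
sum(row 5) = 25
Grand total = 129

129


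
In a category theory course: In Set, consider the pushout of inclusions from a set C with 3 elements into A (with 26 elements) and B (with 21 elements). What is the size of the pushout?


The pushout A +_C B identifies the images of C in A and B.
|A +_C B| = |A| + |B| - |C| (for injections).
= 26 + 21 - 3 = 44

44


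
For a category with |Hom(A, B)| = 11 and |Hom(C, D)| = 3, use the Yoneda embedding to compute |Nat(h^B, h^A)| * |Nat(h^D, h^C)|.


By the Yoneda lemma, Nat(h^B, h^A) is isomorphic to Hom(A, B),
so |Nat(h^B, h^A)| = |Hom(A, B)| and |Nat(h^D, h^C)| = |Hom(C, D)|.
|Hom(A, B)| = 11, |Hom(C, D)| = 3.
|Nat(h^B, h^A) x Nat(h^D, h^C)| = 11 * 3 = 33

33


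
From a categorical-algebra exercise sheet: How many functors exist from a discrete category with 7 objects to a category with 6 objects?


A functor from a discrete category C to D is determined by
where each object maps. Each of the 7 objects of C can map
to any of the 6 objects of D independently.
Number of functors = 6^7 = 279936

279936


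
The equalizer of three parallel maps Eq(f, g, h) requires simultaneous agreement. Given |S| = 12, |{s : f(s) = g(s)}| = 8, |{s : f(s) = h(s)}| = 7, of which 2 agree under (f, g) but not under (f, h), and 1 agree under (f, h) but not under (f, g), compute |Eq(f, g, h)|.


Eq(f, g, h) is the triple-agreement set: points in S where all three
maps take the same value. Using inclusion-exclusion on the pairwise data:
Pair (f, g) agrees on 8 points; pair (f, h) on 7 points.
Points agreeing under (f, g) but not (f, h) = 2; under (f, h) but not (f, g) = 1.
Triple-agreement = agreement-in-(f, g) minus points that agree under (f, g) but not (f, h):
|Eq(f, g, h)| = 8 - 2 = 6
(cross-check via (f, h): 7 - 1 = 6.)

6


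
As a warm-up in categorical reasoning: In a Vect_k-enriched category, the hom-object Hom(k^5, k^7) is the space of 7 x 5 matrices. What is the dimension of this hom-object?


In Vect-enriched categories, Hom(k^n, k^m) is the space of m x n matrices.
dim(Hom(k^5, k^7)) = 7 * 5 = 35

35


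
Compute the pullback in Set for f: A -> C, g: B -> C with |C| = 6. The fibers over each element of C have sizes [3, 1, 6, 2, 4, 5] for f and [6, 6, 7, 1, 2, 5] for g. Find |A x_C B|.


The pullback A x_C B consists of pairs (a, b) with f(a) = g(b).
For each element c in C, the fiber product has |f^-1(c)| * |g^-1(c)| elements.
Summing over C: 3 * 6 + 1 * 6 + 6 * 7 + 2 * 1 + 4 * 2 + 5 * 5
= 18 + 6 + 42 + 2 + 8 + 25 = 101

101


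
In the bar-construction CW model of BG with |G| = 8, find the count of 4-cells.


In the bar-construction CW model of BG, the n-cells are indexed by
n-tuples [g_1|...|g_n] of non-identity elements of G (degenerate
simplices with some g_i = e do not contribute cells), so there are
(|G| - 1)^n n-cells.
For dim = 4 with |G| = 8:
cells = (8 - 1)^4 = 7^4 = 2401

2401


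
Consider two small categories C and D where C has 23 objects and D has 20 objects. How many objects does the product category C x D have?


The product category C x D has objects that are pairs (c, d).
Number of pairs = |Ob(C)| * |Ob(D)| = 23 * 20 = 460

460


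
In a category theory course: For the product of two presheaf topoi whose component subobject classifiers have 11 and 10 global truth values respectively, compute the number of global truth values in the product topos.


In a product of presheaf topoi E_1 x E_2, the subobject classifier
is Omega = Omega_1 x Omega_2 (componentwise), so
|Omega(top)| = |Omega_1(top_1)| * |Omega_2(top_2)|.
= 11 * 10 = 110.

110


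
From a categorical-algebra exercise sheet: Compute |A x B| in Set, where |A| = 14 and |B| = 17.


In Set, the product A x B is the Cartesian product.
By the universal property, |A x B| = |A| * |B|.
|A x B| = 14 * 17 = 238

238


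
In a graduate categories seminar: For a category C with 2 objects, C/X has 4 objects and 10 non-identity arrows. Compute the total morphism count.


In the slice category C/X, objects are morphisms to X.
Identity morphisms: 4 (one per object of C/X).
Non-identity morphisms: 10.
Total = 4 + 10 = 14

14
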